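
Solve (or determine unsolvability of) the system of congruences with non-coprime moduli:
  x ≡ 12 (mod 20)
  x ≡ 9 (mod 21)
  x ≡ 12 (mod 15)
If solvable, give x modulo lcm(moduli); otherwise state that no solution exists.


Moduli 20, 21, 15 are not pairwise coprime, so CRT works modulo lcm(m_i) when all pairwise compatibility conditions hold.
Pairwise compatibility: gcd(m_i, m_j) must divide a_i - a_j for every pair.
Merge one congruence at a time:
  Start: x ≡ 12 (mod 20).
  Combine with x ≡ 9 (mod 21): gcd(20, 21) = 1; 9 - 12 = -3, which IS divisible by 1, so compatible.
    Write x = 12 + 20·t and substitute into x ≡ 9 (mod 21): 20·t ≡ 9 − 12 = -3 (mod 21).
    Reduce coefficients mod 21: 20·t ≡ 18 (mod 21).
    The inverse of 20 mod 21 is 20 (since 20·20 = 400 = 19·21 + 1), so t ≡ 20·18 = 360 ≡ 3 (mod 21).
    Then x = 12 + 20·3 = 72, valid modulo lcm(20, 21) = 420: x ≡ 72 (mod 420).
  Combine with x ≡ 12 (mod 15): gcd(420, 15) = 15; 12 - 72 = -60, which IS divisible by 15, so compatible.
    Write x = 72 + 420·t and substitute into x ≡ 12 (mod 15): 420·t ≡ 12 − 72 = -60 (mod 15).
    Divide the congruence (and modulus) by g = 15: 28·t ≡ -4 (mod 1).
    Modulo 1 every t works; take t = 0.
    Then x = 72 + 420·0 = 72, valid modulo lcm(420, 15) = 420: x ≡ 72 (mod 420).
Verify: 72 mod 20 = 12, 72 mod 21 = 9, 72 mod 15 = 12.

x ≡ 72 (mod 420).


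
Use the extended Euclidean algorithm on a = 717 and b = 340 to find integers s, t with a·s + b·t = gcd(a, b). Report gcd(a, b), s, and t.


Euclidean algorithm on (717, 340) — divide until remainder is 0:
  717 = 2 · 340 + 37
  340 = 9 · 37 + 7
  37 = 5 · 7 + 2
  7 = 3 · 2 + 1
  2 = 2 · 1 + 0
gcd(717, 340) = 1.
Track Bezout coefficients alongside the remainders: start with r₀ = 717 = a·1 + b·0 (s = 1, t = 0) and r₁ = 340 = a·0 + b·1 (s = 0, t = 1); each new remainder r_{k+1} = r_{k-1} − q_k·r_k inherits s_{k+1} = s_{k-1} − q_k·s_k, t_{k+1} = t_{k-1} − q_k·t_k, so r_k = a·s_k + b·t_k at every step:
  q = 2: r = 37, s = 1 − 2·0 = 1, t = 0 − 2·1 = -2  (check: 717·1 + 340·(-2) = 37)
  q = 9: r = 7, s = 0 − 9·1 = -9, t = 1 − 9·(-2) = 19  (check: 717·(-9) + 340·19 = 7)
  q = 5: r = 2, s = 1 − 5·(-9) = 46, t = -2 − 5·19 = -97  (check: 717·46 + 340·(-97) = 2)
  q = 3: r = 1, s = -9 − 3·46 = -147, t = 19 − 3·(-97) = 310  (check: 717·(-147) + 340·310 = 1)
The row with r = 1 (the gcd) gives the Bezout coefficients s = -147, t = 310.
Result: 717 · (-147) + 340 · (310) = 1.

gcd(717, 340) = 1; s = -147, t = 310 (check: 717·(-147) + 340·310 = 1).


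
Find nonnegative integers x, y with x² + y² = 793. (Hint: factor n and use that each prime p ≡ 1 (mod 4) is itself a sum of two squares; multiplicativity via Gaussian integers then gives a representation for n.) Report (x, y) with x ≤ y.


Step 1: Factor n = 793 = 13 · 61.
Step 2: Check the mod-4 condition on each prime factor: 13 ≡ 1 (mod 4), exponent 1; 61 ≡ 1 (mod 4), exponent 1.
All primes ≡ 3 (mod 4) appear to even exponent (or don't appear), so by the two-squares theorem n IS expressible as a sum of two squares.
Step 3: Build a representation. Here n = 13 · 61 is a product of primes ≡ 1 (mod 4). Each prime p ≡ 1 (mod 4) is itself a sum of two squares; find a² by testing p − a² for a perfect square:
  13: 13 − 1² = 12, 13 − 2² = 9 = 3² ⇒ 13 = 2² + 3².
  61: 61 − 1² = 60, 61 − 2² = 57, 61 − 3² = 52, 61 − 4² = 45, 61 − 5² = 36 = 6² ⇒ 61 = 5² + 6².
  Combine using the Brahmagupta–Fibonacci identity (a² + b²)(c² + d²) = (ac − bd)² + (ad + bc)² = (ac + bd)² + (ad − bc)²:
  13 · 61 = 793: from (2² + 3²)(5² + 6²), take (2·5 − 3·6, 2·6 + 3·5) = (10 − 18, 12 + 15) = (-8, 27); dropping signs (only squares matter) gives (8, 27); check 8² + 27² = 64 + 729 = 793 ✓.
Step 4: Order so x ≤ y and verify: 8² + 27² = 64 + 729 = 793 = n. ✓

n = 793 = 8² + 27² (one valid representation with x ≤ y).


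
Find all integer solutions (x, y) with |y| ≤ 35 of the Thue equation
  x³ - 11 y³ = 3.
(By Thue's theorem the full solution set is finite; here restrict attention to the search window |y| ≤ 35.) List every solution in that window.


The equation is x³ - 11y³ = 3. For fixed y, x³ = 11·y³ + 3, so a solution requires the RHS to be a perfect cube.
Strategy: iterate y from -35 to 35, compute RHS = 11·y³ + 3, and check whether it is a (positive or negative) perfect cube.
Check small values of y:
  y = 0: RHS = 3 is not a perfect cube.
  y = 1: RHS = 14 is not a perfect cube.
  y = -1: RHS = -8 = (-2)³ ⇒ x = -2 works.
  y = 2: RHS = 91 is not a perfect cube.
  y = -2: RHS = -85 is not a perfect cube.
  y = 3: RHS = 300 is not a perfect cube.
  y = -3: RHS = -294 is not a perfect cube.
Continuing the search up to |y| = 35 finds no further solutions beyond those listed.
Collected solutions: (-2, -1).

Solutions (with |y| ≤ 35): (-2, -1).


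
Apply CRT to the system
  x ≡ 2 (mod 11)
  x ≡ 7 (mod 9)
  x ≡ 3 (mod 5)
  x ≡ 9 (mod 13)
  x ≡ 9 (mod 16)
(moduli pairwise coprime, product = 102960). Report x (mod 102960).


Product of moduli M = 11 · 9 · 5 · 13 · 16 = 102960.
Merge one congruence at a time:
  Start: x ≡ 2 (mod 11).
  Combine with x ≡ 7 (mod 9); new modulus lcm = 99.
    Write x = 2 + 11·t and substitute into x ≡ 7 (mod 9): 11·t ≡ 7 − 2 = 5 (mod 9).
    Reduce coefficients mod 9: 2·t ≡ 5 (mod 9).
    The inverse of 2 mod 9 is 5 (since 2·5 = 10 = 1·9 + 1), so t ≡ 5·5 = 25 ≡ 7 (mod 9).
    Then x = 2 + 11·7 = 79, valid modulo lcm(11, 9) = 99: x ≡ 79 (mod 99).
  Combine with x ≡ 3 (mod 5); new modulus lcm = 495.
    Write x = 79 + 99·t and substitute into x ≡ 3 (mod 5): 99·t ≡ 3 − 79 = -76 (mod 5).
    Reduce coefficients mod 5: 4·t ≡ 4 (mod 5).
    The inverse of 4 mod 5 is 4 (since 4·4 = 16 = 3·5 + 1), so t ≡ 4·4 = 16 ≡ 1 (mod 5).
    Then x = 79 + 99·1 = 178, valid modulo lcm(99, 5) = 495: x ≡ 178 (mod 495).
  Combine with x ≡ 9 (mod 13); new modulus lcm = 6435.
    Write x = 178 + 495·t and substitute into x ≡ 9 (mod 13): 495·t ≡ 9 − 178 = -169 (mod 13).
    Reduce coefficients mod 13: 1·t ≡ 0 (mod 13).
    So t ≡ 0 (mod 13).
    Then x = 178 + 495·0 = 178, valid modulo lcm(495, 13) = 6435: x ≡ 178 (mod 6435).
  Combine with x ≡ 9 (mod 16); new modulus lcm = 102960.
    Write x = 178 + 6435·t and substitute into x ≡ 9 (mod 16): 6435·t ≡ 9 − 178 = -169 (mod 16).
    Reduce coefficients mod 16: 3·t ≡ 7 (mod 16).
    The inverse of 3 mod 16 is 11 (since 3·11 = 33 = 2·16 + 1), so t ≡ 11·7 = 77 ≡ 13 (mod 16).
    Then x = 178 + 6435·13 = 83833, valid modulo lcm(6435, 16) = 102960: x ≡ 83833 (mod 102960).
Verify against each original: 83833 mod 11 = 2, 83833 mod 9 = 7, 83833 mod 5 = 3, 83833 mod 13 = 9, 83833 mod 16 = 9.

x ≡ 83833 (mod 102960).


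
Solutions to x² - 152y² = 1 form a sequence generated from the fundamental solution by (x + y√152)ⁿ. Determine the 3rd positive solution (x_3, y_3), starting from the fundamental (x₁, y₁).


Step 1: Find the fundamental solution (x₁, y₁) of x² - 152y² = 1.
  Expand √152 as a continued fraction. a₀ = ⌊√152⌋ = 12; iterate m_{k+1} = d_k·a_k − m_k, d_{k+1} = (152 − m_{k+1}²)/d_k, a_{k+1} = ⌊(a₀ + m_{k+1})/d_{k+1}⌋ (starting m₀ = 0, d₀ = 1), with convergents p_k = a_k·p_{k-1} + p_{k-2}, q_k = a_k·q_{k-1} + q_{k-2} (p₋₁ = 1, q₋₁ = 0):
  k = 0: a₀ = 12; p₀/q₀ = 12/1; p₀² − 152·q₀² = 144 − 152 = -8.
  k = 1: m = 12, d = 8, a = ⌊(12 + 12)/8⌋ = 3; p/q = (3·12 + 1)/(3·1 + 0) = 37/3; p² − 152·q² = 1369 − 1368 = 1.
  The first convergent with p² − 152·q² = 1 gives the fundamental solution (x₁, y₁) = (37, 3).
Step 2: Apply the recurrence (x_{n+1}, y_{n+1}) = (x₁x_n + 152y₁y_n, x₁y_n + y₁x_n) repeatedly.
  From (x_1, y_1) = (37, 3): x_2 = 37·37 + 152·3·3 = 2737; y_2 = 37·3 + 3·37 = 222.
  From (x_2, y_2) = (2737, 222): x_3 = 37·2737 + 152·3·222 = 202501; y_3 = 37·222 + 3·2737 = 16425.
Step 3: Verify x_3² - 152·y_3² = 41006655001 - 41006655000 = 1 (should be 1). ✓

(x_1, y_1) = (37, 3); (x_3, y_3) = (202501, 16425).


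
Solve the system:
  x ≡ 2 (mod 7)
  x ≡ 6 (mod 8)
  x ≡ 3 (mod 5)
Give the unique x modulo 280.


Moduli 7, 8, 5 are pairwise coprime; by CRT there is a unique solution modulo M = 7 · 8 · 5 = 280.
Solve pairwise, accumulating the modulus:
  Start with x ≡ 2 (mod 7).
  Combine with x ≡ 6 (mod 8): since gcd(7, 8) = 1, we get a unique residue mod 56.
    Write x = 2 + 7·t and substitute into x ≡ 6 (mod 8): 7·t ≡ 6 − 2 = 4 (mod 8).
    The inverse of 7 mod 8 is 7 (since 7·7 = 49 = 6·8 + 1), so t ≡ 7·4 = 28 ≡ 4 (mod 8).
    Then x = 2 + 7·4 = 30, valid modulo lcm(7, 8) = 56: x ≡ 30 (mod 56).
  Combine with x ≡ 3 (mod 5): since gcd(56, 5) = 1, we get a unique residue mod 280.
    Write x = 30 + 56·t and substitute into x ≡ 3 (mod 5): 56·t ≡ 3 − 30 = -27 (mod 5).
    Reduce coefficients mod 5: 1·t ≡ 3 (mod 5).
    So t ≡ 3 (mod 5).
    Then x = 30 + 56·3 = 198, valid modulo lcm(56, 5) = 280: x ≡ 198 (mod 280).
Verify: 198 mod 7 = 2 ✓, 198 mod 8 = 6 ✓, 198 mod 5 = 3 ✓.

x ≡ 198 (mod 280).


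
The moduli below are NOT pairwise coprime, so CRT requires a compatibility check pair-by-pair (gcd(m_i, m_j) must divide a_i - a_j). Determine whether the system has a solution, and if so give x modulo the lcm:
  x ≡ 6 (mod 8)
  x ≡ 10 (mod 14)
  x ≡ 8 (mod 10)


Moduli 8, 14, 10 are not pairwise coprime, so CRT works modulo lcm(m_i) when all pairwise compatibility conditions hold.
Pairwise compatibility: gcd(m_i, m_j) must divide a_i - a_j for every pair.
Merge one congruence at a time:
  Start: x ≡ 6 (mod 8).
  Combine with x ≡ 10 (mod 14): gcd(8, 14) = 2; 10 - 6 = 4, which IS divisible by 2, so compatible.
    Write x = 6 + 8·t and substitute into x ≡ 10 (mod 14): 8·t ≡ 10 − 6 = 4 (mod 14).
    Divide the congruence (and modulus) by g = 2: 4·t ≡ 2 (mod 7).
    The inverse of 4 mod 7 is 2 (since 4·2 = 8 = 1·7 + 1), so t ≡ 2·2 = 4 ≡ 4 (mod 7).
    Then x = 6 + 8·4 = 38, valid modulo lcm(8, 14) = 56: x ≡ 38 (mod 56).
  Combine with x ≡ 8 (mod 10): gcd(56, 10) = 2; 8 - 38 = -30, which IS divisible by 2, so compatible.
    Write x = 38 + 56·t and substitute into x ≡ 8 (mod 10): 56·t ≡ 8 − 38 = -30 (mod 10).
    Divide the congruence (and modulus) by g = 2: 28·t ≡ -15 (mod 5).
    Reduce coefficients mod 5: 3·t ≡ 0 (mod 5).
    The inverse of 3 mod 5 is 2 (since 3·2 = 6 = 1·5 + 1), so t ≡ 2·0 = 0 ≡ 0 (mod 5).
    Then x = 38 + 56·0 = 38, valid modulo lcm(56, 10) = 280: x ≡ 38 (mod 280).
Verify: 38 mod 8 = 6, 38 mod 14 = 10, 38 mod 10 = 8.

x ≡ 38 (mod 280).


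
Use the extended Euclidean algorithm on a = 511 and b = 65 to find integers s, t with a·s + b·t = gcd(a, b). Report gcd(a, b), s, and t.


Euclidean algorithm on (511, 65) — divide until remainder is 0:
  511 = 7 · 65 + 56
  65 = 1 · 56 + 9
  56 = 6 · 9 + 2
  9 = 4 · 2 + 1
  2 = 2 · 1 + 0
gcd(511, 65) = 1.
Track Bezout coefficients alongside the remainders: start with r₀ = 511 = a·1 + b·0 (s = 1, t = 0) and r₁ = 65 = a·0 + b·1 (s = 0, t = 1); each new remainder r_{k+1} = r_{k-1} − q_k·r_k inherits s_{k+1} = s_{k-1} − q_k·s_k, t_{k+1} = t_{k-1} − q_k·t_k, so r_k = a·s_k + b·t_k at every step:
  q = 7: r = 56, s = 1 − 7·0 = 1, t = 0 − 7·1 = -7  (check: 511·1 + 65·(-7) = 56)
  q = 1: r = 9, s = 0 − 1·1 = -1, t = 1 − 1·(-7) = 8  (check: 511·(-1) + 65·8 = 9)
  q = 6: r = 2, s = 1 − 6·(-1) = 7, t = -7 − 6·8 = -55  (check: 511·7 + 65·(-55) = 2)
  q = 4: r = 1, s = -1 − 4·7 = -29, t = 8 − 4·(-55) = 228  (check: 511·(-29) + 65·228 = 1)
The row with r = 1 (the gcd) gives the Bezout coefficients s = -29, t = 228.
Result: 511 · (-29) + 65 · (228) = 1.

gcd(511, 65) = 1; s = -29, t = 228 (check: 511·(-29) + 65·228 = 1).


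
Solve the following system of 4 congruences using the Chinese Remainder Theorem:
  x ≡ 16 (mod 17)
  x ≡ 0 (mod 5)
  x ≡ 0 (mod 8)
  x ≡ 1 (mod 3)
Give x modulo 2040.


Product of moduli M = 17 · 5 · 8 · 3 = 2040.
Merge one congruence at a time:
  Start: x ≡ 16 (mod 17).
  Combine with x ≡ 0 (mod 5); new modulus lcm = 85.
    Write x = 16 + 17·t and substitute into x ≡ 0 (mod 5): 17·t ≡ 0 − 16 = -16 (mod 5).
    Reduce coefficients mod 5: 2·t ≡ 4 (mod 5).
    The inverse of 2 mod 5 is 3 (since 2·3 = 6 = 1·5 + 1), so t ≡ 3·4 = 12 ≡ 2 (mod 5).
    Then x = 16 + 17·2 = 50, valid modulo lcm(17, 5) = 85: x ≡ 50 (mod 85).
  Combine with x ≡ 0 (mod 8); new modulus lcm = 680.
    Write x = 50 + 85·t and substitute into x ≡ 0 (mod 8): 85·t ≡ 0 − 50 = -50 (mod 8).
    Reduce coefficients mod 8: 5·t ≡ 6 (mod 8).
    The inverse of 5 mod 8 is 5 (since 5·5 = 25 = 3·8 + 1), so t ≡ 5·6 = 30 ≡ 6 (mod 8).
    Then x = 50 + 85·6 = 560, valid modulo lcm(85, 8) = 680: x ≡ 560 (mod 680).
  Combine with x ≡ 1 (mod 3); new modulus lcm = 2040.
    Write x = 560 + 680·t and substitute into x ≡ 1 (mod 3): 680·t ≡ 1 − 560 = -559 (mod 3).
    Reduce coefficients mod 3: 2·t ≡ 2 (mod 3).
    The inverse of 2 mod 3 is 2 (since 2·2 = 4 = 1·3 + 1), so t ≡ 2·2 = 4 ≡ 1 (mod 3).
    Then x = 560 + 680·1 = 1240, valid modulo lcm(680, 3) = 2040: x ≡ 1240 (mod 2040).
Verify against each original: 1240 mod 17 = 16, 1240 mod 5 = 0, 1240 mod 8 = 0, 1240 mod 3 = 1.

x ≡ 1240 (mod 2040).


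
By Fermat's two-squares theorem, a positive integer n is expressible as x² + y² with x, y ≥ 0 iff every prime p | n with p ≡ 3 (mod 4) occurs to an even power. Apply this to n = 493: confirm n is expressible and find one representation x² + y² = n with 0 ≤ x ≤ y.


Step 1: Factor n = 493 = 17 · 29.
Step 2: Check the mod-4 condition on each prime factor: 17 ≡ 1 (mod 4), exponent 1; 29 ≡ 1 (mod 4), exponent 1.
All primes ≡ 3 (mod 4) appear to even exponent (or don't appear), so by the two-squares theorem n IS expressible as a sum of two squares.
Step 3: Build a representation. Here n = 17 · 29 is a product of primes ≡ 1 (mod 4). Each prime p ≡ 1 (mod 4) is itself a sum of two squares; find a² by testing p − a² for a perfect square:
  17: 17 − 1² = 16 = 4² ⇒ 17 = 1² + 4².
  29: 29 − 1² = 28, 29 − 2² = 25 = 5² ⇒ 29 = 2² + 5².
  Combine using the Brahmagupta–Fibonacci identity (a² + b²)(c² + d²) = (ac − bd)² + (ad + bc)² = (ac + bd)² + (ad − bc)²:
  17 · 29 = 493: from (1² + 4²)(2² + 5²), take (1·2 − 4·5, 1·5 + 4·2) = (2 − 20, 5 + 8) = (-18, 13); dropping signs (only squares matter) gives (18, 13); check 18² + 13² = 324 + 169 = 493 ✓.
Step 4: Order so x ≤ y and verify: 13² + 18² = 169 + 324 = 493 = n. ✓

n = 493 = 13² + 18² (one valid representation with x ≤ y).


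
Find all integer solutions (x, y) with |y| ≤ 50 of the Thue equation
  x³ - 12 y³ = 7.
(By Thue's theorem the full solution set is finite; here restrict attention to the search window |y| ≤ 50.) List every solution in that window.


The equation is x³ - 12y³ = 7. For fixed y, x³ = 12·y³ + 7, so a solution requires the RHS to be a perfect cube.
Strategy: iterate y from -50 to 50, compute RHS = 12·y³ + 7, and check whether it is a (positive or negative) perfect cube.
Check small values of y:
  y = 0: RHS = 7 is not a perfect cube.
  y = 1: RHS = 19 is not a perfect cube.
  y = -1: RHS = -5 is not a perfect cube.
  y = 2: RHS = 103 is not a perfect cube.
  y = -2: RHS = -89 is not a perfect cube.
  y = 3: RHS = 331 is not a perfect cube.
  y = -3: RHS = -317 is not a perfect cube.
Continuing the search up to |y| = 50 finds no solutions either.
No (x, y) in the scanned range satisfies the equation.

No integer solutions with |y| ≤ 50.


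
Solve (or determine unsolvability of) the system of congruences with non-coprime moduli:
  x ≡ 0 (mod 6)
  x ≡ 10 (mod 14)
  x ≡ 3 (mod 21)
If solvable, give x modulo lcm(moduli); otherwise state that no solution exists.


Moduli 6, 14, 21 are not pairwise coprime, so CRT works modulo lcm(m_i) when all pairwise compatibility conditions hold.
Pairwise compatibility: gcd(m_i, m_j) must divide a_i - a_j for every pair.
Merge one congruence at a time:
  Start: x ≡ 0 (mod 6).
  Combine with x ≡ 10 (mod 14): gcd(6, 14) = 2; 10 - 0 = 10, which IS divisible by 2, so compatible.
    Write x = 0 + 6·t and substitute into x ≡ 10 (mod 14): 6·t ≡ 10 − 0 = 10 (mod 14).
    Divide the congruence (and modulus) by g = 2: 3·t ≡ 5 (mod 7).
    The inverse of 3 mod 7 is 5 (since 3·5 = 15 = 2·7 + 1), so t ≡ 5·5 = 25 ≡ 4 (mod 7).
    Then x = 0 + 6·4 = 24, valid modulo lcm(6, 14) = 42: x ≡ 24 (mod 42).
  Combine with x ≡ 3 (mod 21): gcd(42, 21) = 21; 3 - 24 = -21, which IS divisible by 21, so compatible.
    Write x = 24 + 42·t and substitute into x ≡ 3 (mod 21): 42·t ≡ 3 − 24 = -21 (mod 21).
    Divide the congruence (and modulus) by g = 21: 2·t ≡ -1 (mod 1).
    Modulo 1 every t works; take t = 0.
    Then x = 24 + 42·0 = 24, valid modulo lcm(42, 21) = 42: x ≡ 24 (mod 42).
Verify: 24 mod 6 = 0, 24 mod 14 = 10, 24 mod 21 = 3.

x ≡ 24 (mod 42).


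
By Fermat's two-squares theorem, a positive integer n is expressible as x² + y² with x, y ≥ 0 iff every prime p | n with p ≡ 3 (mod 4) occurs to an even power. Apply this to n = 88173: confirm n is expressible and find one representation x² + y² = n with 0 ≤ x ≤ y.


Step 1: Factor n = 88173 = 3^2 · 97 · 101.
Step 2: Check the mod-4 condition on each prime factor: 3 ≡ 3 (mod 4), exponent 2 (must be even); 97 ≡ 1 (mod 4), exponent 1; 101 ≡ 1 (mod 4), exponent 1.
All primes ≡ 3 (mod 4) appear to even exponent (or don't appear), so by the two-squares theorem n IS expressible as a sum of two squares.
Step 3: Build a representation. Group n = k² · m with k = 3 and m = 97 · 101 = 9797 (a product of primes ≡ 1 (mod 4)); a representation of m scales to one of n via (k·x)² + (k·y)² = k²(x² + y²). Each prime p ≡ 1 (mod 4) is itself a sum of two squares; find a² by testing p − a² for a perfect square:
  97: 97 − 1² = 96, 97 − 2² = 93, 97 − 3² = 88, 97 − 4² = 81 = 9² ⇒ 97 = 4² + 9².
  101: 101 − 1² = 100 = 10² ⇒ 101 = 1² + 10².
  Combine using the Brahmagupta–Fibonacci identity (a² + b²)(c² + d²) = (ac − bd)² + (ad + bc)² = (ac + bd)² + (ad − bc)²:
  97 · 101 = 9797: from (4² + 9²)(1² + 10²), take (4·1 − 9·10, 4·10 + 9·1) = (4 − 90, 40 + 9) = (-86, 49); dropping signs (only squares matter) gives (86, 49); check 86² + 49² = 7396 + 2401 = 9797 ✓.
  Scale by k = 3: (3·86, 3·49) = (258, 147).
Step 4: Order so x ≤ y and verify: 147² + 258² = 21609 + 66564 = 88173 = n. ✓

n = 88173 = 147² + 258² (one valid representation with x ≤ y).


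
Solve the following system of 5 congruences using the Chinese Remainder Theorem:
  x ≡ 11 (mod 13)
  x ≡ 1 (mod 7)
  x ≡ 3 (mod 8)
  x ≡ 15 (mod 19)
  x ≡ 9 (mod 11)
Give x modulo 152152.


Product of moduli M = 13 · 7 · 8 · 19 · 11 = 152152.
Merge one congruence at a time:
  Start: x ≡ 11 (mod 13).
  Combine with x ≡ 1 (mod 7); new modulus lcm = 91.
    Write x = 11 + 13·t and substitute into x ≡ 1 (mod 7): 13·t ≡ 1 − 11 = -10 (mod 7).
    Reduce coefficients mod 7: 6·t ≡ 4 (mod 7).
    The inverse of 6 mod 7 is 6 (since 6·6 = 36 = 5·7 + 1), so t ≡ 6·4 = 24 ≡ 3 (mod 7).
    Then x = 11 + 13·3 = 50, valid modulo lcm(13, 7) = 91: x ≡ 50 (mod 91).
  Combine with x ≡ 3 (mod 8); new modulus lcm = 728.
    Write x = 50 + 91·t and substitute into x ≡ 3 (mod 8): 91·t ≡ 3 − 50 = -47 (mod 8).
    Reduce coefficients mod 8: 3·t ≡ 1 (mod 8).
    The inverse of 3 mod 8 is 3 (since 3·3 = 9 = 1·8 + 1), so t ≡ 3·1 = 3 ≡ 3 (mod 8).
    Then x = 50 + 91·3 = 323, valid modulo lcm(91, 8) = 728: x ≡ 323 (mod 728).
  Combine with x ≡ 15 (mod 19); new modulus lcm = 13832.
    Write x = 323 + 728·t and substitute into x ≡ 15 (mod 19): 728·t ≡ 15 − 323 = -308 (mod 19).
    Reduce coefficients mod 19: 6·t ≡ 15 (mod 19).
    The inverse of 6 mod 19 is 16 (since 6·16 = 96 = 5·19 + 1), so t ≡ 16·15 = 240 ≡ 12 (mod 19).
    Then x = 323 + 728·12 = 9059, valid modulo lcm(728, 19) = 13832: x ≡ 9059 (mod 13832).
  Combine with x ≡ 9 (mod 11); new modulus lcm = 152152.
    Write x = 9059 + 13832·t and substitute into x ≡ 9 (mod 11): 13832·t ≡ 9 − 9059 = -9050 (mod 11).
    Reduce coefficients mod 11: 5·t ≡ 3 (mod 11).
    The inverse of 5 mod 11 is 9 (since 5·9 = 45 = 4·11 + 1), so t ≡ 9·3 = 27 ≡ 5 (mod 11).
    Then x = 9059 + 13832·5 = 78219, valid modulo lcm(13832, 11) = 152152: x ≡ 78219 (mod 152152).
Verify against each original: 78219 mod 13 = 11, 78219 mod 7 = 1, 78219 mod 8 = 3, 78219 mod 19 = 15, 78219 mod 11 = 9.

x ≡ 78219 (mod 152152).


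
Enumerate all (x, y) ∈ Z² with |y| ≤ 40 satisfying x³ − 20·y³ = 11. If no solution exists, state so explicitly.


The equation is x³ - 20y³ = 11. For fixed y, x³ = 20·y³ + 11, so a solution requires the RHS to be a perfect cube.
Strategy: iterate y from -40 to 40, compute RHS = 20·y³ + 11, and check whether it is a (positive or negative) perfect cube.
Check small values of y:
  y = 0: RHS = 11 is not a perfect cube.
  y = 1: RHS = 31 is not a perfect cube.
  y = -1: RHS = -9 is not a perfect cube.
  y = 2: RHS = 171 is not a perfect cube.
  y = -2: RHS = -149 is not a perfect cube.
  y = 3: RHS = 551 is not a perfect cube.
  y = -3: RHS = -529 is not a perfect cube.
Continuing the search up to |y| = 40 finds no solutions either.
No (x, y) in the scanned range satisfies the equation.

No integer solutions with |y| ≤ 40.


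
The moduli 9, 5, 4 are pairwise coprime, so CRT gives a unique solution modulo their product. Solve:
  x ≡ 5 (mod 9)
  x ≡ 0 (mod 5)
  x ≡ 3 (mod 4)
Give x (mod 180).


Moduli 9, 5, 4 are pairwise coprime; by CRT there is a unique solution modulo M = 9 · 5 · 4 = 180.
Solve pairwise, accumulating the modulus:
  Start with x ≡ 5 (mod 9).
  Combine with x ≡ 0 (mod 5): since gcd(9, 5) = 1, we get a unique residue mod 45.
    Write x = 5 + 9·t and substitute into x ≡ 0 (mod 5): 9·t ≡ 0 − 5 = -5 (mod 5).
    Reduce coefficients mod 5: 4·t ≡ 0 (mod 5).
    The inverse of 4 mod 5 is 4 (since 4·4 = 16 = 3·5 + 1), so t ≡ 4·0 = 0 ≡ 0 (mod 5).
    Then x = 5 + 9·0 = 5, valid modulo lcm(9, 5) = 45: x ≡ 5 (mod 45).
  Combine with x ≡ 3 (mod 4): since gcd(45, 4) = 1, we get a unique residue mod 180.
    Write x = 5 + 45·t and substitute into x ≡ 3 (mod 4): 45·t ≡ 3 − 5 = -2 (mod 4).
    Reduce coefficients mod 4: 1·t ≡ 2 (mod 4).
    So t ≡ 2 (mod 4).
    Then x = 5 + 45·2 = 95, valid modulo lcm(45, 4) = 180: x ≡ 95 (mod 180).
Verify: 95 mod 9 = 5 ✓, 95 mod 5 = 0 ✓, 95 mod 4 = 3 ✓.

x ≡ 95 (mod 180).


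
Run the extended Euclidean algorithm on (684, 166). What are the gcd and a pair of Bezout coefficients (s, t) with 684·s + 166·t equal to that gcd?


Euclidean algorithm on (684, 166) — divide until remainder is 0:
  684 = 4 · 166 + 20
  166 = 8 · 20 + 6
  20 = 3 · 6 + 2
  6 = 3 · 2 + 0
gcd(684, 166) = 2.
Track Bezout coefficients alongside the remainders: start with r₀ = 684 = a·1 + b·0 (s = 1, t = 0) and r₁ = 166 = a·0 + b·1 (s = 0, t = 1); each new remainder r_{k+1} = r_{k-1} − q_k·r_k inherits s_{k+1} = s_{k-1} − q_k·s_k, t_{k+1} = t_{k-1} − q_k·t_k, so r_k = a·s_k + b·t_k at every step:
  q = 4: r = 20, s = 1 − 4·0 = 1, t = 0 − 4·1 = -4  (check: 684·1 + 166·(-4) = 20)
  q = 8: r = 6, s = 0 − 8·1 = -8, t = 1 − 8·(-4) = 33  (check: 684·(-8) + 166·33 = 6)
  q = 3: r = 2, s = 1 − 3·(-8) = 25, t = -4 − 3·33 = -103  (check: 684·25 + 166·(-103) = 2)
The row with r = 2 (the gcd) gives the Bezout coefficients s = 25, t = -103.
Result: 684 · (25) + 166 · (-103) = 2.

gcd(684, 166) = 2; s = 25, t = -103 (check: 684·25 + 166·(-103) = 2).


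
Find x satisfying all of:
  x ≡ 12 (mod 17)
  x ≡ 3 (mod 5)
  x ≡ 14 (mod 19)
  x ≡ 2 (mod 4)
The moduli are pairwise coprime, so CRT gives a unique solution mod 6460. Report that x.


Product of moduli M = 17 · 5 · 19 · 4 = 6460.
Merge one congruence at a time:
  Start: x ≡ 12 (mod 17).
  Combine with x ≡ 3 (mod 5); new modulus lcm = 85.
    Write x = 12 + 17·t and substitute into x ≡ 3 (mod 5): 17·t ≡ 3 − 12 = -9 (mod 5).
    Reduce coefficients mod 5: 2·t ≡ 1 (mod 5).
    The inverse of 2 mod 5 is 3 (since 2·3 = 6 = 1·5 + 1), so t ≡ 3·1 = 3 ≡ 3 (mod 5).
    Then x = 12 + 17·3 = 63, valid modulo lcm(17, 5) = 85: x ≡ 63 (mod 85).
  Combine with x ≡ 14 (mod 19); new modulus lcm = 1615.
    Write x = 63 + 85·t and substitute into x ≡ 14 (mod 19): 85·t ≡ 14 − 63 = -49 (mod 19).
    Reduce coefficients mod 19: 9·t ≡ 8 (mod 19).
    The inverse of 9 mod 19 is 17 (since 9·17 = 153 = 8·19 + 1), so t ≡ 17·8 = 136 ≡ 3 (mod 19).
    Then x = 63 + 85·3 = 318, valid modulo lcm(85, 19) = 1615: x ≡ 318 (mod 1615).
  Combine with x ≡ 2 (mod 4); new modulus lcm = 6460.
    Write x = 318 + 1615·t and substitute into x ≡ 2 (mod 4): 1615·t ≡ 2 − 318 = -316 (mod 4).
    Reduce coefficients mod 4: 3·t ≡ 0 (mod 4).
    The inverse of 3 mod 4 is 3 (since 3·3 = 9 = 2·4 + 1), so t ≡ 3·0 = 0 ≡ 0 (mod 4).
    Then x = 318 + 1615·0 = 318, valid modulo lcm(1615, 4) = 6460: x ≡ 318 (mod 6460).
Verify against each original: 318 mod 17 = 12, 318 mod 5 = 3, 318 mod 19 = 14, 318 mod 4 = 2.

x ≡ 318 (mod 6460).


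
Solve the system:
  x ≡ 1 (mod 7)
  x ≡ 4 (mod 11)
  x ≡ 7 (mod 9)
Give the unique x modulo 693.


Moduli 7, 11, 9 are pairwise coprime; by CRT there is a unique solution modulo M = 7 · 11 · 9 = 693.
Solve pairwise, accumulating the modulus:
  Start with x ≡ 1 (mod 7).
  Combine with x ≡ 4 (mod 11): since gcd(7, 11) = 1, we get a unique residue mod 77.
    Write x = 1 + 7·t and substitute into x ≡ 4 (mod 11): 7·t ≡ 4 − 1 = 3 (mod 11).
    The inverse of 7 mod 11 is 8 (since 7·8 = 56 = 5·11 + 1), so t ≡ 8·3 = 24 ≡ 2 (mod 11).
    Then x = 1 + 7·2 = 15, valid modulo lcm(7, 11) = 77: x ≡ 15 (mod 77).
  Combine with x ≡ 7 (mod 9): since gcd(77, 9) = 1, we get a unique residue mod 693.
    Write x = 15 + 77·t and substitute into x ≡ 7 (mod 9): 77·t ≡ 7 − 15 = -8 (mod 9).
    Reduce coefficients mod 9: 5·t ≡ 1 (mod 9).
    The inverse of 5 mod 9 is 2 (since 5·2 = 10 = 1·9 + 1), so t ≡ 2·1 = 2 ≡ 2 (mod 9).
    Then x = 15 + 77·2 = 169, valid modulo lcm(77, 9) = 693: x ≡ 169 (mod 693).
Verify: 169 mod 7 = 1 ✓, 169 mod 11 = 4 ✓, 169 mod 9 = 7 ✓.

x ≡ 169 (mod 693).


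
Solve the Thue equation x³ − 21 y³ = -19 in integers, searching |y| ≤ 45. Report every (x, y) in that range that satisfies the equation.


The equation is x³ - 21y³ = -19. For fixed y, x³ = 21·y³ − 19, so a solution requires the RHS to be a perfect cube.
Strategy: iterate y from -45 to 45, compute RHS = 21·y³ − 19, and check whether it is a (positive or negative) perfect cube.
Check small values of y:
  y = 0: RHS = -19 is not a perfect cube.
  y = 1: RHS = 2 is not a perfect cube.
  y = -1: RHS = -40 is not a perfect cube.
  y = 2: RHS = 149 is not a perfect cube.
  y = -2: RHS = -187 is not a perfect cube.
  y = 3: RHS = 548 is not a perfect cube.
  y = -3: RHS = -586 is not a perfect cube.
Continuing the search up to |y| = 45 finds no solutions either.
No (x, y) in the scanned range satisfies the equation.

No integer solutions with |y| ≤ 45.


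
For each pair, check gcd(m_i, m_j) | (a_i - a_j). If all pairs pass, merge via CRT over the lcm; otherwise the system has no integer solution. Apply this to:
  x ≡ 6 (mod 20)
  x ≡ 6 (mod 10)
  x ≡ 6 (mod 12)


Moduli 20, 10, 12 are not pairwise coprime, so CRT works modulo lcm(m_i) when all pairwise compatibility conditions hold.
Pairwise compatibility: gcd(m_i, m_j) must divide a_i - a_j for every pair.
Merge one congruence at a time:
  Start: x ≡ 6 (mod 20).
  Combine with x ≡ 6 (mod 10): gcd(20, 10) = 10; 6 - 6 = 0, which IS divisible by 10, so compatible.
    Write x = 6 + 20·t and substitute into x ≡ 6 (mod 10): 20·t ≡ 6 − 6 = 0 (mod 10).
    Divide the congruence (and modulus) by g = 10: 2·t ≡ 0 (mod 1).
    Modulo 1 every t works; take t = 0.
    Then x = 6 + 20·0 = 6, valid modulo lcm(20, 10) = 20: x ≡ 6 (mod 20).
  Combine with x ≡ 6 (mod 12): gcd(20, 12) = 4; 6 - 6 = 0, which IS divisible by 4, so compatible.
    Write x = 6 + 20·t and substitute into x ≡ 6 (mod 12): 20·t ≡ 6 − 6 = 0 (mod 12).
    Divide the congruence (and modulus) by g = 4: 5·t ≡ 0 (mod 3).
    Reduce coefficients mod 3: 2·t ≡ 0 (mod 3).
    The inverse of 2 mod 3 is 2 (since 2·2 = 4 = 1·3 + 1), so t ≡ 2·0 = 0 ≡ 0 (mod 3).
    Then x = 6 + 20·0 = 6, valid modulo lcm(20, 12) = 60: x ≡ 6 (mod 60).
Verify: 6 mod 20 = 6, 6 mod 10 = 6, 6 mod 12 = 6.

x ≡ 6 (mod 60).


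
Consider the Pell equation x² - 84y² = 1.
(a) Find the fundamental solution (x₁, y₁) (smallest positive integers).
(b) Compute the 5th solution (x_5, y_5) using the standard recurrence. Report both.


Step 1: Find the fundamental solution (x₁, y₁) of x² - 84y² = 1.
  Expand √84 as a continued fraction. a₀ = ⌊√84⌋ = 9; iterate m_{k+1} = d_k·a_k − m_k, d_{k+1} = (84 − m_{k+1}²)/d_k, a_{k+1} = ⌊(a₀ + m_{k+1})/d_{k+1}⌋ (starting m₀ = 0, d₀ = 1), with convergents p_k = a_k·p_{k-1} + p_{k-2}, q_k = a_k·q_{k-1} + q_{k-2} (p₋₁ = 1, q₋₁ = 0):
  k = 0: a₀ = 9; p₀/q₀ = 9/1; p₀² − 84·q₀² = 81 − 84 = -3.
  k = 1: m = 9, d = 3, a = ⌊(9 + 9)/3⌋ = 6; p/q = (6·9 + 1)/(6·1 + 0) = 55/6; p² − 84·q² = 3025 − 3024 = 1.
  The first convergent with p² − 84·q² = 1 gives the fundamental solution (x₁, y₁) = (55, 6).
Step 2: Apply the recurrence (x_{n+1}, y_{n+1}) = (x₁x_n + 84y₁y_n, x₁y_n + y₁x_n) repeatedly.
  From (x_1, y_1) = (55, 6): x_2 = 55·55 + 84·6·6 = 6049; y_2 = 55·6 + 6·55 = 660.
  From (x_2, y_2) = (6049, 660): x_3 = 55·6049 + 84·6·660 = 665335; y_3 = 55·660 + 6·6049 = 72594.
  From (x_3, y_3) = (665335, 72594): x_4 = 55·665335 + 84·6·72594 = 73180801; y_4 = 55·72594 + 6·665335 = 7984680.
  From (x_4, y_4) = (73180801, 7984680): x_5 = 55·73180801 + 84·6·7984680 = 8049222775; y_5 = 55·7984680 + 6·73180801 = 878242206.
Step 3: Verify x_5² - 84·y_5² = 64789987281578700625 - 64789987281578700624 = 1 (should be 1). ✓

(x_1, y_1) = (55, 6); (x_5, y_5) = (8049222775, 878242206).


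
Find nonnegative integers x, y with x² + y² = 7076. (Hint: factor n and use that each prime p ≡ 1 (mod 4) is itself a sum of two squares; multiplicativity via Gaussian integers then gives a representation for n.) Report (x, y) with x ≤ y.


Step 1: Factor n = 7076 = 2^2 · 29 · 61.
Step 2: Check the mod-4 condition on each prime factor: 2 = 2 (special); 29 ≡ 1 (mod 4), exponent 1; 61 ≡ 1 (mod 4), exponent 1.
All primes ≡ 3 (mod 4) appear to even exponent (or don't appear), so by the two-squares theorem n IS expressible as a sum of two squares.
Step 3: Build a representation. Group n = k² · m with k = 2 and m = 29 · 61 = 1769 (a product of primes ≡ 1 (mod 4)); a representation of m scales to one of n via (k·x)² + (k·y)² = k²(x² + y²). Each prime p ≡ 1 (mod 4) is itself a sum of two squares; find a² by testing p − a² for a perfect square:
  29: 29 − 1² = 28, 29 − 2² = 25 = 5² ⇒ 29 = 2² + 5².
  61: 61 − 1² = 60, 61 − 2² = 57, 61 − 3² = 52, 61 − 4² = 45, 61 − 5² = 36 = 6² ⇒ 61 = 5² + 6².
  Combine using the Brahmagupta–Fibonacci identity (a² + b²)(c² + d²) = (ac − bd)² + (ad + bc)² = (ac + bd)² + (ad − bc)²:
  29 · 61 = 1769: from (2² + 5²)(5² + 6²), take (2·5 − 5·6, 2·6 + 5·5) = (10 − 30, 12 + 25) = (-20, 37); dropping signs (only squares matter) gives (20, 37); check 20² + 37² = 400 + 1369 = 1769 ✓.
  Scale by k = 2: (2·20, 2·37) = (40, 74).
Step 4: Order so x ≤ y and verify: 40² + 74² = 1600 + 5476 = 7076 = n. ✓

n = 7076 = 40² + 74² (one valid representation with x ≤ y).


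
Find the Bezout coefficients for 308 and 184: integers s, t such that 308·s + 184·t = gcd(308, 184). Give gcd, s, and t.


Euclidean algorithm on (308, 184) — divide until remainder is 0:
  308 = 1 · 184 + 124
  184 = 1 · 124 + 60
  124 = 2 · 60 + 4
  60 = 15 · 4 + 0
gcd(308, 184) = 4.
Track Bezout coefficients alongside the remainders: start with r₀ = 308 = a·1 + b·0 (s = 1, t = 0) and r₁ = 184 = a·0 + b·1 (s = 0, t = 1); each new remainder r_{k+1} = r_{k-1} − q_k·r_k inherits s_{k+1} = s_{k-1} − q_k·s_k, t_{k+1} = t_{k-1} − q_k·t_k, so r_k = a·s_k + b·t_k at every step:
  q = 1: r = 124, s = 1 − 1·0 = 1, t = 0 − 1·1 = -1  (check: 308·1 + 184·(-1) = 124)
  q = 1: r = 60, s = 0 − 1·1 = -1, t = 1 − 1·(-1) = 2  (check: 308·(-1) + 184·2 = 60)
  q = 2: r = 4, s = 1 − 2·(-1) = 3, t = -1 − 2·2 = -5  (check: 308·3 + 184·(-5) = 4)
The row with r = 4 (the gcd) gives the Bezout coefficients s = 3, t = -5.
Result: 308 · (3) + 184 · (-5) = 4.

gcd(308, 184) = 4; s = 3, t = -5 (check: 308·3 + 184·(-5) = 4).


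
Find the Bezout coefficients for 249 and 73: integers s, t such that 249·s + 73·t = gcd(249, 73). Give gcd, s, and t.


Euclidean algorithm on (249, 73) — divide until remainder is 0:
  249 = 3 · 73 + 30
  73 = 2 · 30 + 13
  30 = 2 · 13 + 4
  13 = 3 · 4 + 1
  4 = 4 · 1 + 0
gcd(249, 73) = 1.
Track Bezout coefficients alongside the remainders: start with r₀ = 249 = a·1 + b·0 (s = 1, t = 0) and r₁ = 73 = a·0 + b·1 (s = 0, t = 1); each new remainder r_{k+1} = r_{k-1} − q_k·r_k inherits s_{k+1} = s_{k-1} − q_k·s_k, t_{k+1} = t_{k-1} − q_k·t_k, so r_k = a·s_k + b·t_k at every step:
  q = 3: r = 30, s = 1 − 3·0 = 1, t = 0 − 3·1 = -3  (check: 249·1 + 73·(-3) = 30)
  q = 2: r = 13, s = 0 − 2·1 = -2, t = 1 − 2·(-3) = 7  (check: 249·(-2) + 73·7 = 13)
  q = 2: r = 4, s = 1 − 2·(-2) = 5, t = -3 − 2·7 = -17  (check: 249·5 + 73·(-17) = 4)
  q = 3: r = 1, s = -2 − 3·5 = -17, t = 7 − 3·(-17) = 58  (check: 249·(-17) + 73·58 = 1)
The row with r = 1 (the gcd) gives the Bezout coefficients s = -17, t = 58.
Result: 249 · (-17) + 73 · (58) = 1.

gcd(249, 73) = 1; s = -17, t = 58 (check: 249·(-17) + 73·58 = 1).


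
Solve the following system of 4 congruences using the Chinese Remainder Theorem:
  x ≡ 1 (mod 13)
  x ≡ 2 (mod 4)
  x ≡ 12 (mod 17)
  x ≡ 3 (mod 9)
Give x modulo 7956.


Product of moduli M = 13 · 4 · 17 · 9 = 7956.
Merge one congruence at a time:
  Start: x ≡ 1 (mod 13).
  Combine with x ≡ 2 (mod 4); new modulus lcm = 52.
    Write x = 1 + 13·t and substitute into x ≡ 2 (mod 4): 13·t ≡ 2 − 1 = 1 (mod 4).
    Reduce coefficients mod 4: 1·t ≡ 1 (mod 4).
    So t ≡ 1 (mod 4).
    Then x = 1 + 13·1 = 14, valid modulo lcm(13, 4) = 52: x ≡ 14 (mod 52).
  Combine with x ≡ 12 (mod 17); new modulus lcm = 884.
    Write x = 14 + 52·t and substitute into x ≡ 12 (mod 17): 52·t ≡ 12 − 14 = -2 (mod 17).
    Reduce coefficients mod 17: 1·t ≡ 15 (mod 17).
    So t ≡ 15 (mod 17).
    Then x = 14 + 52·15 = 794, valid modulo lcm(52, 17) = 884: x ≡ 794 (mod 884).
  Combine with x ≡ 3 (mod 9); new modulus lcm = 7956.
    Write x = 794 + 884·t and substitute into x ≡ 3 (mod 9): 884·t ≡ 3 − 794 = -791 (mod 9).
    Reduce coefficients mod 9: 2·t ≡ 1 (mod 9).
    The inverse of 2 mod 9 is 5 (since 2·5 = 10 = 1·9 + 1), so t ≡ 5·1 = 5 ≡ 5 (mod 9).
    Then x = 794 + 884·5 = 5214, valid modulo lcm(884, 9) = 7956: x ≡ 5214 (mod 7956).
Verify against each original: 5214 mod 13 = 1, 5214 mod 4 = 2, 5214 mod 17 = 12, 5214 mod 9 = 3.

x ≡ 5214 (mod 7956).


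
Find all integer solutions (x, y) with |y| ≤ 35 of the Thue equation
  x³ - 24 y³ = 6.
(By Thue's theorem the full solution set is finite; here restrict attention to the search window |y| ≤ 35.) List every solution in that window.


The equation is x³ - 24y³ = 6. For fixed y, x³ = 24·y³ + 6, so a solution requires the RHS to be a perfect cube.
Strategy: iterate y from -35 to 35, compute RHS = 24·y³ + 6, and check whether it is a (positive or negative) perfect cube.
Check small values of y:
  y = 0: RHS = 6 is not a perfect cube.
  y = 1: RHS = 30 is not a perfect cube.
  y = -1: RHS = -18 is not a perfect cube.
  y = 2: RHS = 198 is not a perfect cube.
  y = -2: RHS = -186 is not a perfect cube.
  y = 3: RHS = 654 is not a perfect cube.
  y = -3: RHS = -642 is not a perfect cube.
Continuing the search up to |y| = 35 finds no solutions either.
No (x, y) in the scanned range satisfies the equation.

No integer solutions with |y| ≤ 35.


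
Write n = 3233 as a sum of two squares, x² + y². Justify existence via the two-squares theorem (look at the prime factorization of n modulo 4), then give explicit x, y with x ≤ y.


Step 1: Factor n = 3233 = 53 · 61.
Step 2: Check the mod-4 condition on each prime factor: 53 ≡ 1 (mod 4), exponent 1; 61 ≡ 1 (mod 4), exponent 1.
All primes ≡ 3 (mod 4) appear to even exponent (or don't appear), so by the two-squares theorem n IS expressible as a sum of two squares.
Step 3: Build a representation. Here n = 53 · 61 is a product of primes ≡ 1 (mod 4). Each prime p ≡ 1 (mod 4) is itself a sum of two squares; find a² by testing p − a² for a perfect square:
  53: 53 − 1² = 52, 53 − 2² = 49 = 7² ⇒ 53 = 2² + 7².
  61: 61 − 1² = 60, 61 − 2² = 57, 61 − 3² = 52, 61 − 4² = 45, 61 − 5² = 36 = 6² ⇒ 61 = 5² + 6².
  Combine using the Brahmagupta–Fibonacci identity (a² + b²)(c² + d²) = (ac − bd)² + (ad + bc)² = (ac + bd)² + (ad − bc)²:
  53 · 61 = 3233: from (2² + 7²)(5² + 6²), take (2·5 − 7·6, 2·6 + 7·5) = (10 − 42, 12 + 35) = (-32, 47); dropping signs (only squares matter) gives (32, 47); check 32² + 47² = 1024 + 2209 = 3233 ✓.
Step 4: Order so x ≤ y and verify: 32² + 47² = 1024 + 2209 = 3233 = n. ✓

n = 3233 = 32² + 47² (one valid representation with x ≤ y).


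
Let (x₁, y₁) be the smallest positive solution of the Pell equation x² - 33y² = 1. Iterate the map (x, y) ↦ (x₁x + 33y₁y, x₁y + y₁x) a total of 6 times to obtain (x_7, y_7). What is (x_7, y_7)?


Step 1: Find the fundamental solution (x₁, y₁) of x² - 33y² = 1.
  Expand √33 as a continued fraction. a₀ = ⌊√33⌋ = 5; iterate m_{k+1} = d_k·a_k − m_k, d_{k+1} = (33 − m_{k+1}²)/d_k, a_{k+1} = ⌊(a₀ + m_{k+1})/d_{k+1}⌋ (starting m₀ = 0, d₀ = 1), with convergents p_k = a_k·p_{k-1} + p_{k-2}, q_k = a_k·q_{k-1} + q_{k-2} (p₋₁ = 1, q₋₁ = 0):
  k = 0: a₀ = 5; p₀/q₀ = 5/1; p₀² − 33·q₀² = 25 − 33 = -8.
  k = 1: m = 5, d = 8, a = ⌊(5 + 5)/8⌋ = 1; p/q = (1·5 + 1)/(1·1 + 0) = 6/1; p² − 33·q² = 36 − 33 = 3.
  k = 2: m = 3, d = 3, a = ⌊(5 + 3)/3⌋ = 2; p/q = (2·6 + 5)/(2·1 + 1) = 17/3; p² − 33·q² = 289 − 297 = -8.
  k = 3: m = 3, d = 8, a = ⌊(5 + 3)/8⌋ = 1; p/q = (1·17 + 6)/(1·3 + 1) = 23/4; p² − 33·q² = 529 − 528 = 1.
  The first convergent with p² − 33·q² = 1 gives the fundamental solution (x₁, y₁) = (23, 4).
Step 2: Apply the recurrence (x_{n+1}, y_{n+1}) = (x₁x_n + 33y₁y_n, x₁y_n + y₁x_n) repeatedly.
  From (x_1, y_1) = (23, 4): x_2 = 23·23 + 33·4·4 = 1057; y_2 = 23·4 + 4·23 = 184.
  From (x_2, y_2) = (1057, 184): x_3 = 23·1057 + 33·4·184 = 48599; y_3 = 23·184 + 4·1057 = 8460.
  From (x_3, y_3) = (48599, 8460): x_4 = 23·48599 + 33·4·8460 = 2234497; y_4 = 23·8460 + 4·48599 = 388976.
  From (x_4, y_4) = (2234497, 388976): x_5 = 23·2234497 + 33·4·388976 = 102738263; y_5 = 23·388976 + 4·2234497 = 17884436.
  From (x_5, y_5) = (102738263, 17884436): x_6 = 23·102738263 + 33·4·17884436 = 4723725601; y_6 = 23·17884436 + 4·102738263 = 822295080.
  From (x_6, y_6) = (4723725601, 822295080): x_7 = 23·4723725601 + 33·4·822295080 = 217188639383; y_7 = 23·822295080 + 4·4723725601 = 37807689244.
Step 3: Verify x_7² - 33·y_7² = 47170905077038818620689 - 47170905077038818620688 = 1 (should be 1). ✓

(x_1, y_1) = (23, 4); (x_7, y_7) = (217188639383, 37807689244).
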